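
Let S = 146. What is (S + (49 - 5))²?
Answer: 36100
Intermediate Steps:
(S + (49 - 5))² = (146 + (49 - 5))² = (146 + 44)² = 190² = 36100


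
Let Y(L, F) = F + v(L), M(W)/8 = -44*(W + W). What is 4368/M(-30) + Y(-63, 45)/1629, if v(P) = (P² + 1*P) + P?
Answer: 206551/79640 ≈ 2.5936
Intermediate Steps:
v(P) = P² + 2*P (v(P) = (P² + P) + P = (P + P²) + P = P² + 2*P)
M(W) = -704*W (M(W) = 8*(-44*(W + W)) = 8*(-88*W) = -704*W)
Y(L, F) = F + L*(2 + L)
4368/M(-30) + Y(-63, 45)/1629 = 4368/((-704*(-30))) + (45 - 63*(2 - 63))/1629 = 4368/21120 + (45 - 63*(-61))*(1/1629) = 4368*(1/21120) + (45 + 3843)*(1/1629) = 91/440 + 3888*(1/1629) = 91/440 + 432/181 = 206551/79640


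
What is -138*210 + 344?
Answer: -28636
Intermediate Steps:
-138*210 + 344 = -28980 + 344 = -28636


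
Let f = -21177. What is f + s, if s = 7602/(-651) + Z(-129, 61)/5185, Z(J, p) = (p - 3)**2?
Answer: -3405657781/160735 ≈ -21188.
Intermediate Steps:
Z(J, p) = (-3 + p)**2
s = -1772686/160735 (s = 7602/(-651) + (-3 + 61)**2/5185 = 7602*(-1/651) + 58**2*(1/5185) = -362/31 + 3364*(1/5185) = -362/31 + 3364/5185 = -1772686/160735 ≈ -11.029)
f + s = -21177 - 1772686/160735 = -3405657781/160735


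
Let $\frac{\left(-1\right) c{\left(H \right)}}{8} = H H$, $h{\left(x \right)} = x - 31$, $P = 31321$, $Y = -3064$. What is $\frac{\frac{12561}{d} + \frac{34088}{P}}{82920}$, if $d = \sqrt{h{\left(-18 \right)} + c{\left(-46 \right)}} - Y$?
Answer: $\frac{190756056076}{3053283260703045} - \frac{4187 i \sqrt{16977}}{259956217720} \approx 6.2476 \cdot 10^{-5} - 2.0986 \cdot 10^{-6} i$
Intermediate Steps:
$h{\left(x \right)} = -31 + x$ ($h{\left(x \right)} = x - 31 = -31 + x$)
$c{\left(H \right)} = - 8 H^{2}$ ($c{\left(H \right)} = - 8 H H = - 8 H^{2}$)
$d = 3064 + i \sqrt{16977}$ ($d = \sqrt{\left(-31 - 18\right) - 8 \left(-46\right)^{2}} - -3064 = \sqrt{-49 - 16928} + 3064 = \sqrt{-16977} + 3064 = i \sqrt{16977} + 3064 = 3064 + i \sqrt{16977} \approx 3064.0 + 130.3 i$)
$\frac{\frac{12561}{d} + \frac{34088}{P}}{82920} = \frac{\frac{12561}{3064 + i \sqrt{16977}} + \frac{34088}{31321}}{82920} = \left(\frac{12561}{3064 + i \sqrt{16977}} + 34088 \cdot \frac{1}{31321}\right) \frac{1}{82920} = \left(\frac{12561}{3064 + i \sqrt{16977}} + \frac{34088}{31321}\right) \frac{1}{82920} = \left(\frac{34088}{31321} + \frac{12561}{3064 + i \sqrt{16977}}\right) \frac{1}{82920} = \frac{4261}{324642165} + \frac{4187}{27640 \left(3064 + i \sqrt{16977}\right)}$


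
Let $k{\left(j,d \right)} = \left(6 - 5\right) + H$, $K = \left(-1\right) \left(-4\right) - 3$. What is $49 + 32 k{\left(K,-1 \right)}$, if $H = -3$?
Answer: $-15$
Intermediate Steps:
$K = 1$ ($K = 4 - 3 = 1$)
$k{\left(j,d \right)} = -2$ ($k{\left(j,d \right)} = \left(6 - 5\right) - 3 = 1 - 3 = -2$)
$49 + 32 k{\left(K,-1 \right)} = 49 + 32 \left(-2\right) = 49 - 64 = -15$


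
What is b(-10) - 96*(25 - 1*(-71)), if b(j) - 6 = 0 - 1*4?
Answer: -9214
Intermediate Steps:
b(j) = 2 (b(j) = 6 + (0 - 1*4) = 6 + (0 - 4) = 6 - 4 = 2)
b(-10) - 96*(25 - 1*(-71)) = 2 - 96*(25 - 1*(-71)) = 2 - 96*(25 + 71) = 2 - 96*96 = 2 - 9216 = -9214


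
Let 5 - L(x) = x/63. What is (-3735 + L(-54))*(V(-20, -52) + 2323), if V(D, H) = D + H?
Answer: -58760104/7 ≈ -8.3943e+6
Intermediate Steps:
L(x) = 5 - x/63
(-3735 + L(-54))*(V(-20, -52) + 2323) = (-3735 + (5 - 1/63*(-54)))*((-20 - 52) + 2323) = (-3735 + (5 + 6/7))*(-72 + 2323) = (-3735 + 41/7)*2251 = -26104/7*2251 = -58760104/7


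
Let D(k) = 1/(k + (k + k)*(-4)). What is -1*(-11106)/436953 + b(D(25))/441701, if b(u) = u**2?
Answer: 50077298894401/1970234640749375 ≈ 0.025417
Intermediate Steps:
D(k) = -1/(7*k) (D(k) = 1/(k + (2*k)*(-4)) = 1/(k - 8*k) = 1/(-7*k) = -1/(7*k))
-1*(-11106)/436953 + b(D(25))/441701 = -1*(-11106)/436953 + (-1/7/25)**2/441701 = 11106*(1/436953) + (-1/7*1/25)**2*(1/441701) = 3702/145651 + (-1/175)**2*(1/441701) = 3702/145651 + (1/30625)*(1/441701) = 3702/145651 + 1/13527093125 = 50077298894401/1970234640749375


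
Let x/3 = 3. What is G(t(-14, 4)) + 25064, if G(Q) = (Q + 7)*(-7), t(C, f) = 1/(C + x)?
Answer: 125082/5 ≈ 25016.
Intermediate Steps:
x = 9 (x = 3*3 = 9)
t(C, f) = 1/(9 + C) (t(C, f) = 1/(C + 9) = 1/(9 + C))
G(Q) = -49 - 7*Q (G(Q) = (7 + Q)*(-7) = -49 - 7*Q)
G(t(-14, 4)) + 25064 = (-49 - 7/(9 - 14)) + 25064 = (-49 - 7/(-5)) + 25064 = (-49 - 7*(-⅕)) + 25064 = (-49 + 7/5) + 25064 = -238/5 + 25064 = 125082/5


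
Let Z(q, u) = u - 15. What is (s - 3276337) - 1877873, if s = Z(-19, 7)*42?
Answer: -5154546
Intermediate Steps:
Z(q, u) = -15 + u
s = -336 (s = (-15 + 7)*42 = -8*42 = -336)
(s - 3276337) - 1877873 = (-336 - 3276337) - 1877873 = -3276673 - 1877873 = -5154546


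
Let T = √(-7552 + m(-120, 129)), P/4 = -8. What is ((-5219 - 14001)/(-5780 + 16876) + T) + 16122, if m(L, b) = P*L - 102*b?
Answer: 44717623/2774 + I*√16870 ≈ 16120.0 + 129.88*I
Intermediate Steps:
P = -32 (P = 4*(-8) = -32)
m(L, b) = -102*b - 32*L (m(L, b) = -32*L - 102*b = -102*b - 32*L)
T = I*√16870 (T = √(-7552 + (-102*129 - 32*(-120))) = √(-7552 + (-13158 + 3840)) = √(-7552 - 9318) = √(-16870) = I*√16870 ≈ 129.88*I)
((-5219 - 14001)/(-5780 + 16876) + T) + 16122 = ((-5219 - 14001)/(-5780 + 16876) + I*√16870) + 16122 = (-19220/11096 + I*√16870) + 16122 = (-19220*1/11096 + I*√16870) + 16122 = (-4805/2774 + I*√16870) + 16122 = 44717623/2774 + I*√16870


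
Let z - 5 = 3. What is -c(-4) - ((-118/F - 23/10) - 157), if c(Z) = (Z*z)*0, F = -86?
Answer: 67909/430 ≈ 157.93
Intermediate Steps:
z = 8 (z = 5 + 3 = 8)
c(Z) = 0 (c(Z) = (Z*8)*0 = (8*Z)*0 = 0)
-c(-4) - ((-118/F - 23/10) - 157) = -1*0 - ((-118/(-86) - 23/10) - 157) = 0 - ((-118*(-1/86) - 23*⅒) - 157) = 0 - ((59/43 - 23/10) - 157) = 0 - (-399/430 - 157) = 0 - 1*(-67909/430) = 0 + 67909/430 = 67909/430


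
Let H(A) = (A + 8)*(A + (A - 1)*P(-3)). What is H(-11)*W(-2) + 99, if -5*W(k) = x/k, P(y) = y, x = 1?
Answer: 183/2 ≈ 91.500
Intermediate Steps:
W(k) = -1/(5*k)
H(A) = (3 - 2*A)*(8 + A) (H(A) = (A + 8)*(A + (A - 1)*(-3)) = (8 + A)*(A + (-1 + A)*(-3)) = (8 + A)*(A + (3 - 3*A)) = (8 + A)*(3 - 2*A) = (3 - 2*A)*(8 + A))
H(-11)*W(-2) + 99 = (24 - 13*(-11) - 2*(-11)²)*(-⅕/(-2)) + 99 = (24 + 143 - 2*121)*(-⅕*(-½)) + 99 = (24 + 143 - 242)*(⅒) + 99 = -75*⅒ + 99 = -15/2 + 99 = 183/2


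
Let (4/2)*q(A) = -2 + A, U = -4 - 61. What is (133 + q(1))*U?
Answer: -17225/2 ≈ -8612.5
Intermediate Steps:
U = -65
q(A) = -1 + A/2 (q(A) = (-2 + A)/2 = -1 + A/2)
(133 + q(1))*U = (133 + (-1 + (1/2)*1))*(-65) = (133 + (-1 + 1/2))*(-65) = (133 - 1/2)*(-65) = (265/2)*(-65) = -17225/2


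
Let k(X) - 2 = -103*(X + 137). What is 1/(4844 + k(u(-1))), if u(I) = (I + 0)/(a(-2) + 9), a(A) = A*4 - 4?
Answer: -3/27898 ≈ -0.00010753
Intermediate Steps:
a(A) = -4 + 4*A (a(A) = 4*A - 4 = -4 + 4*A)
u(I) = -I/3 (u(I) = (I + 0)/((-4 + 4*(-2)) + 9) = I/((-4 - 8) + 9) = I/(-12 + 9) = I/(-3) = I*(-1/3) = -I/3)
k(X) = -14109 - 103*X (k(X) = 2 - 103*(X + 137) = 2 - 103*(137 + X) = 2 + (-14111 - 103*X) = -14109 - 103*X)
1/(4844 + k(u(-1))) = 1/(4844 + (-14109 - (-103)*(-1)/3)) = 1/(4844 + (-14109 - 103*1/3)) = 1/(4844 + (-14109 - 103/3)) = 1/(4844 - 42430/3) = 1/(-27898/3) = -3/27898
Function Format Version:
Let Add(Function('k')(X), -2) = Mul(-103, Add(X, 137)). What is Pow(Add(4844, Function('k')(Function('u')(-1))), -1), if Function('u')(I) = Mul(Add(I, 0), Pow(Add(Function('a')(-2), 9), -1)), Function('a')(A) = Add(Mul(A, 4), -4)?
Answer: Rational(-3, 27898) ≈ -0.00010753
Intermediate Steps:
Function('a')(A) = Add(-4, Mul(4, A)) (Function('a')(A) = Add(Mul(4, A), -4) = Add(-4, Mul(4, A)))
Function('u')(I) = Mul(Rational(-1, 3), I) (Function('u')(I) = Mul(Add(I, 0), Pow(Add(Add(-4, Mul(4, -2)), 9), -1)) = Mul(I, Pow(Add(Add(-4, -8), 9), -1)) = Mul(I, Pow(Add(-12, 9), -1)) = Mul(I, Pow(-3, -1)) = Mul(I, Rational(-1, 3)) = Mul(Rational(-1, 3), I))
Function('k')(X) = Add(-14109, Mul(-103, X)) (Function('k')(X) = Add(2, Mul(-103, Add(X, 137))) = Add(2, Mul(-103, Add(137, X))) = Add(2, Add(-14111, Mul(-103, X))) = Add(-14109, Mul(-103, X)))
Pow(Add(4844, Function('k')(Function('u')(-1))), -1) = Pow(Add(4844, Add(-14109, Mul(-103, Mul(Rational(-1, 3), -1)))), -1) = Pow(Add(4844, Add(-14109, Mul(-103, Rational(1, 3)))), -1) = Pow(Add(4844, Add(-14109, Rational(-103, 3))), -1) = Pow(Add(4844, Rational(-42430, 3)), -1) = Pow(Rational(-27898, 3), -1) = Rational(-3, 27898)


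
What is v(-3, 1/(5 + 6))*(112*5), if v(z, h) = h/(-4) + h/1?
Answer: 420/11 ≈ 38.182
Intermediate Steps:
v(z, h) = 3*h/4 (v(z, h) = h*(-1/4) + h*1 = -h/4 + h = 3*h/4)
v(-3, 1/(5 + 6))*(112*5) = (3/(4*(5 + 6)))*(112*5) = ((3/4)/11)*560 = ((3/4)*(1/11))*560 = (3/44)*560 = 420/11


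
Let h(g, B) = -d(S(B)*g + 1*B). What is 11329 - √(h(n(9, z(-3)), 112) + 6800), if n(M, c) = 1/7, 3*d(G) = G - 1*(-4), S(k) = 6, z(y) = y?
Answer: 11329 - √2981622/21 ≈ 11247.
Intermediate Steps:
d(G) = 4/3 + G/3 (d(G) = (G - 1*(-4))/3 = (G + 4)/3 = (4 + G)/3 = 4/3 + G/3)
n(M, c) = ⅐
h(g, B) = -4/3 - 2*g - B/3 (h(g, B) = -(4/3 + (6*g + 1*B)/3) = -(4/3 + (6*g + B)/3) = -(4/3 + (B + 6*g)/3) = -(4/3 + (2*g + B/3)) = -(4/3 + 2*g + B/3) = -4/3 - 2*g - B/3)
11329 - √(h(n(9, z(-3)), 112) + 6800) = 11329 - √((-4/3 - 2*⅐ - ⅓*112) + 6800) = 11329 - √((-4/3 - 2/7 - 112/3) + 6800) = 11329 - √(-818/21 + 6800) = 11329 - √(141982/21) = 11329 - √2981622/21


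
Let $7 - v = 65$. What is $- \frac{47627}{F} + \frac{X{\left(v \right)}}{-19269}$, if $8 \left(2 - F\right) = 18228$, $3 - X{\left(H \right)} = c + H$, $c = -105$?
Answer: $\frac{1834693528}{87731757} \approx 20.913$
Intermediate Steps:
$v = -58$ ($v = 7 - 65 = -58$)
$X{\left(H \right)} = 108 - H$ ($X{\left(H \right)} = 3 - \left(-105 + H\right) = 108 - H$)
$F = - \frac{4553}{2}$ ($F = 2 - \frac{4557}{2} = - \frac{4553}{2} \approx -2276.5$)
$- \frac{47627}{F} + \frac{X{\left(v \right)}}{-19269} = - \frac{47627}{- \frac{4553}{2}} + \frac{108 - -58}{-19269} = \left(-47627\right) \left(- \frac{2}{4553}\right) + \left(108 + 58\right) \left(- \frac{1}{19269}\right) = \frac{95254}{4553} + 166 \left(- \frac{1}{19269}\right) = \frac{95254}{4553} - \frac{166}{19269} = \frac{1834693528}{87731757}$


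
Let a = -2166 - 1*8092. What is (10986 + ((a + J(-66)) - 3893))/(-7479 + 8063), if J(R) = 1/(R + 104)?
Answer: -120269/22192 ≈ -5.4195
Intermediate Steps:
J(R) = 1/(104 + R)
a = -10258 (a = -2166 - 8092 = -10258)
(10986 + ((a + J(-66)) - 3893))/(-7479 + 8063) = (10986 + ((-10258 + 1/(104 - 66)) - 3893))/(-7479 + 8063) = (10986 + ((-10258 + 1/38) - 3893))/584 = (10986 + ((-10258 + 1/38) - 3893))*(1/584) = (10986 + (-389803/38 - 3893))*(1/584) = (10986 - 537737/38)*(1/584) = -120269/38*1/584 = -120269/22192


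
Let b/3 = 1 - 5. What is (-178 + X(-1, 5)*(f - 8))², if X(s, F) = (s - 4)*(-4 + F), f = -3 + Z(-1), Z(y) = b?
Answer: 3969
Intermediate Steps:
b = -12 (b = 3*(1 - 5) = 3*(-4) = -12)
Z(y) = -12
f = -15 (f = -3 - 12 = -15)
X(s, F) = (-4 + F)*(-4 + s) (X(s, F) = (-4 + s)*(-4 + F) = (-4 + F)*(-4 + s))
(-178 + X(-1, 5)*(f - 8))² = (-178 + (16 - 4*5 - 4*(-1) + 5*(-1))*(-15 - 8))² = (-178 + (16 - 20 + 4 - 5)*(-23))² = (-178 - 5*(-23))² = (-178 + 115)² = (-63)² = 3969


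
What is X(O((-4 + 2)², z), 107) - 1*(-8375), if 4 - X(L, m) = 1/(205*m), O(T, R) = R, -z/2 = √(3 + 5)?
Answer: 183793364/21935 ≈ 8379.0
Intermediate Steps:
z = -4*√2 (z = -2*√(3 + 5) = -4*√2 ≈ -5.6569)
X(L, m) = 4 - 1/(205*m)
X(O((-4 + 2)², z), 107) - 1*(-8375) = (4 - 1/205/107) - 1*(-8375) = (4 - 1/205*1/107) + 8375 = (4 - 1/21935) + 8375 = 87739/21935 + 8375 = 183793364/21935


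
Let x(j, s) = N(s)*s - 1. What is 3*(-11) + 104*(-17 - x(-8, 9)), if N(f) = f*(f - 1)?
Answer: -69089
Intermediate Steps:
N(f) = f*(-1 + f)
x(j, s) = -1 + s²*(-1 + s) (x(j, s) = (s*(-1 + s))*s - 1 = s²*(-1 + s) - 1 = -1 + s²*(-1 + s))
3*(-11) + 104*(-17 - x(-8, 9)) = 3*(-11) + 104*(-17 - (-1 + 9²*(-1 + 9))) = -33 + 104*(-17 - (-1 + 81*8)) = -33 + 104*(-17 - (-1 + 648)) = -33 + 104*(-17 - 1*647) = -33 + 104*(-17 - 647) = -33 + 104*(-664) = -33 - 69056 = -69089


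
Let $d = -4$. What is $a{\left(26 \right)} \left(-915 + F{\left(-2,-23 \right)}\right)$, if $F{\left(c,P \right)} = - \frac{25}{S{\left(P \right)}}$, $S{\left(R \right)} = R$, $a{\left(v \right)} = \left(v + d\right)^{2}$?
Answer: $- \frac{10173680}{23} \approx -4.4233 \cdot 10^{5}$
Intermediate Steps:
$a{\left(v \right)} = \left(-4 + v\right)^{2}$ ($a{\left(v \right)} = \left(v - 4\right)^{2} = \left(-4 + v\right)^{2}$)
$F{\left(c,P \right)} = - \frac{25}{P}$
$a{\left(26 \right)} \left(-915 + F{\left(-2,-23 \right)}\right) = \left(-4 + 26\right)^{2} \left(-915 - \frac{25}{-23}\right) = 22^{2} \left(-915 - - \frac{25}{23}\right) = 484 \left(-915 + \frac{25}{23}\right) = 484 \left(- \frac{21020}{23}\right) = - \frac{10173680}{23}$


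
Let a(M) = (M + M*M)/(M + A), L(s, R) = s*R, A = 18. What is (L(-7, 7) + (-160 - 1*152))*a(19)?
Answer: -137180/37 ≈ -3707.6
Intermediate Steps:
L(s, R) = R*s
a(M) = (M + M**2)/(18 + M) (a(M) = (M + M*M)/(M + 18) = (M + M**2)/(18 + M))
(L(-7, 7) + (-160 - 1*152))*a(19) = (7*(-7) + (-160 - 1*152))*(19*(1 + 19)/(18 + 19)) = (-49 + (-160 - 152))*(19*20/37) = (-49 - 312)*(19*(1/37)*20) = -361*380/37 = -137180/37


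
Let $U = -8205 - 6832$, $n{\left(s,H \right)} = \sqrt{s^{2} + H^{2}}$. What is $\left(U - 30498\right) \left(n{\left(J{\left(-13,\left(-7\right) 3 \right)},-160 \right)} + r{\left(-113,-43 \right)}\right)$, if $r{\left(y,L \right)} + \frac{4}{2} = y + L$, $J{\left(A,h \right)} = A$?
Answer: $7194530 - 45535 \sqrt{25769} \approx -1.1508 \cdot 10^{5}$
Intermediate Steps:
$r{\left(y,L \right)} = -2 + L + y$ ($r{\left(y,L \right)} = -2 + \left(y + L\right) = -2 + \left(L + y\right) = -2 + L + y$)
$n{\left(s,H \right)} = \sqrt{H^{2} + s^{2}}$
$U = -15037$
$\left(U - 30498\right) \left(n{\left(J{\left(-13,\left(-7\right) 3 \right)},-160 \right)} + r{\left(-113,-43 \right)}\right) = \left(-15037 - 30498\right) \left(\sqrt{\left(-160\right)^{2} + \left(-13\right)^{2}} - 158\right) = - 45535 \left(\sqrt{25600 + 169} - 158\right) = - 45535 \left(\sqrt{25769} - 158\right) = - 45535 \left(-158 + \sqrt{25769}\right) = 7194530 - 45535 \sqrt{25769}$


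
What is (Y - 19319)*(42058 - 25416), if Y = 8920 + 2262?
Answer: -135415954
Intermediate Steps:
Y = 11182
(Y - 19319)*(42058 - 25416) = (11182 - 19319)*(42058 - 25416) = -8137*16642 = -135415954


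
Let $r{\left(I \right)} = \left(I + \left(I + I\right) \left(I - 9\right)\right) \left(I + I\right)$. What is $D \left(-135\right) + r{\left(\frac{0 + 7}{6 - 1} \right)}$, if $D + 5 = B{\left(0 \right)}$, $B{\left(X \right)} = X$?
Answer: $\frac{77417}{125} \approx 619.34$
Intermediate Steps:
$r{\left(I \right)} = 2 I \left(I + 2 I \left(-9 + I\right)\right)$ ($r{\left(I \right)} = \left(I + 2 I \left(-9 + I\right)\right) 2 I = 2 I \left(I + 2 I \left(-9 + I\right)\right)$)
$D = -5$ ($D = -5 + 0 = -5$)
$D \left(-135\right) + r{\left(\frac{0 + 7}{6 - 1} \right)} = \left(-5\right) \left(-135\right) + \left(\frac{0 + 7}{6 - 1}\right)^{2} \left(-34 + 4 \frac{0 + 7}{6 - 1}\right) = 675 + \left(\frac{7}{5}\right)^{2} \left(-34 + 4 \cdot \frac{7}{5}\right) = 675 + \frac{49 \left(-34 + \frac{28}{5}\right)}{25} = 675 + \frac{49}{25} \left(- \frac{142}{5}\right) = 675 - \frac{6958}{125} = \frac{77417}{125}$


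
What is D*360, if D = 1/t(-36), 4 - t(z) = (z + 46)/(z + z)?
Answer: 12960/149 ≈ 86.980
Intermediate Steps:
t(z) = 4 - (46 + z)/(2*z) (t(z) = 4 - (z + 46)/(z + z) = 4 - (46 + z)/(2*z))
D = 36/149 (D = 1/(7/2 - 23/(-36)) = 1/(7/2 - 23*(-1/36)) = 1/(7/2 + 23/36) = 1/(149/36) = 36/149 ≈ 0.24161)
D*360 = (36/149)*360 = 12960/149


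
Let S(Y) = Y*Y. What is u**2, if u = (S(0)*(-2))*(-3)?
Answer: 0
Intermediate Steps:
S(Y) = Y**2
u = 0 (u = (0**2*(-2))*(-3) = (0*(-2))*(-3) = 0*(-3) = 0)
u**2 = 0**2 = 0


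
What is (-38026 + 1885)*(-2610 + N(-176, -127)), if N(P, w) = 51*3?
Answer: 88798437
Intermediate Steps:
N(P, w) = 153
(-38026 + 1885)*(-2610 + N(-176, -127)) = (-38026 + 1885)*(-2610 + 153) = -36141*(-2457) = 88798437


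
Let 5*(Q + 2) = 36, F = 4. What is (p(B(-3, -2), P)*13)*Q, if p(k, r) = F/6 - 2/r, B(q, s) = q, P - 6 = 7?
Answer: 104/3 ≈ 34.667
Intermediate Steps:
P = 13 (P = 6 + 7 = 13)
Q = 26/5 (Q = -2 + (⅕)*36 = -2 + 36/5 = 26/5 ≈ 5.2000)
p(k, r) = ⅔ - 2/r (p(k, r) = 4/6 - 2/r = 4*(⅙) - 2/r = ⅔ - 2/r)
(p(B(-3, -2), P)*13)*Q = ((⅔ - 2/13)*13)*(26/5) = ((20/39)*13)*(26/5) = (20/3)*(26/5) = 104/3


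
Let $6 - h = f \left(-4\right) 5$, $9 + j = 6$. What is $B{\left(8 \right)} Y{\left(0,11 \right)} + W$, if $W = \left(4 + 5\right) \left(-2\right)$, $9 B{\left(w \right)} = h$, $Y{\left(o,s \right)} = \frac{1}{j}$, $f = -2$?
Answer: $- \frac{452}{27} \approx -16.741$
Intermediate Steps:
$j = -3$ ($j = -9 + 6 = -3$)
$Y{\left(o,s \right)} = - \frac{1}{3}$ ($Y{\left(o,s \right)} = \frac{1}{-3} = - \frac{1}{3}$)
$h = -34$ ($h = 6 - \left(-2\right) \left(-4\right) 5 = 6 - 8 \cdot 5 = 6 - 40 = -34$)
$B{\left(w \right)} = - \frac{34}{9}$ ($B{\left(w \right)} = \frac{1}{9} \left(-34\right) = - \frac{34}{9}$)
$W = -18$ ($W = 9 \left(-2\right) = -18$)
$B{\left(8 \right)} Y{\left(0,11 \right)} + W = \left(- \frac{34}{9}\right) \left(- \frac{1}{3}\right) - 18 = \frac{34}{27} - 18 = - \frac{452}{27}$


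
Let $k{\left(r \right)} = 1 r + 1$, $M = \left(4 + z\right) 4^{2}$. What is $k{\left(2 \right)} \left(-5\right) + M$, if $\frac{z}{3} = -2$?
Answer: $-47$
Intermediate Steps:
$z = -6$ ($z = 3 \left(-2\right) = -6$)
$M = -32$ ($M = \left(4 - 6\right) 4^{2} = \left(-2\right) 16 = -32$)
$k{\left(r \right)} = 1 + r$ ($k{\left(r \right)} = r + 1 = 1 + r$)
$k{\left(2 \right)} \left(-5\right) + M = \left(1 + 2\right) \left(-5\right) - 32 = 3 \left(-5\right) - 32 = -15 - 32 = -47$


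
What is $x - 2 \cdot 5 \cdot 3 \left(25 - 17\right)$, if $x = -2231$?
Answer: $-2471$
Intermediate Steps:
$x - 2 \cdot 5 \cdot 3 \left(25 - 17\right) = -2231 - 2 \cdot 5 \cdot 3 \left(25 - 17\right) = -2231 - 10 \cdot 3 \cdot 8 = -2231 - 30 \cdot 8 = -2231 - 240 = -2471$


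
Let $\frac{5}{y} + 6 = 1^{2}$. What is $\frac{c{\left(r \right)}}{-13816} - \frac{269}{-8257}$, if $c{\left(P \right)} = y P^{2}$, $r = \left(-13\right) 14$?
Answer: $\frac{69305343}{28519678} \approx 2.4301$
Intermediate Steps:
$y = -1$ ($y = \frac{5}{-6 + 1^{2}} = \frac{5}{-6 + 1} = \frac{5}{-5} = 5 \left(- \frac{1}{5}\right) = -1$)
$r = -182$
$c{\left(P \right)} = - P^{2}$
$\frac{c{\left(r \right)}}{-13816} - \frac{269}{-8257} = \frac{\left(-1\right) \left(-182\right)^{2}}{-13816} - \frac{269}{-8257} = \left(-1\right) 33124 \left(- \frac{1}{13816}\right) - - \frac{269}{8257} = \left(-33124\right) \left(- \frac{1}{13816}\right) + \frac{269}{8257} = \frac{8281}{3454} + \frac{269}{8257} = \frac{69305343}{28519678}$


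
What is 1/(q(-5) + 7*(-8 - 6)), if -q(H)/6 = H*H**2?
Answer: 1/652 ≈ 0.0015337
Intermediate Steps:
q(H) = -6*H**3 (q(H) = -6*H*H**2 = -6*H**3)
1/(q(-5) + 7*(-8 - 6)) = 1/(-6*(-5)**3 + 7*(-8 - 6)) = 1/(-6*(-125) + 7*(-14)) = 1/(750 - 98) = 1/652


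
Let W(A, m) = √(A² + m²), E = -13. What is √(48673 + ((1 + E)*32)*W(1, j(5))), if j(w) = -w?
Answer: √(48673 - 384*√26) ≈ 216.14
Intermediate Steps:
√(48673 + ((1 + E)*32)*W(1, j(5))) = √(48673 + ((1 - 13)*32)*√(1² + (-1*5)²)) = √(48673 + (-12*32)*√(1 + (-5)²)) = √(48673 - 384*√(1 + 25)) = √(48673 - 384*√26)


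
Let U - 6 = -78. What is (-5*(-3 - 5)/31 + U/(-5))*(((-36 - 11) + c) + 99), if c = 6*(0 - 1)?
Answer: 111872/155 ≈ 721.75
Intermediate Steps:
c = -6 (c = 6*(-1) = -6)
U = -72 (U = 6 - 78 = -72)
(-5*(-3 - 5)/31 + U/(-5))*(((-36 - 11) + c) + 99) = (-5*(-3 - 5)/31 - 72/(-5))*(((-36 - 11) - 6) + 99) = (-5*(-8)*(1/31) - 72*(-1/5))*((-47 - 6) + 99) = (40*(1/31) + 72/5)*(-53 + 99) = (40/31 + 72/5)*46 = (2432/155)*46 = 111872/155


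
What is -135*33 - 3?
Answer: -4458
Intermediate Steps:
-135*33 - 3 = -4455 - 3 = -4458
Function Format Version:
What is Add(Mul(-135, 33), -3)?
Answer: -4458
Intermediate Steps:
Add(Mul(-135, 33), -3) = Add(-4455, -3) = -4458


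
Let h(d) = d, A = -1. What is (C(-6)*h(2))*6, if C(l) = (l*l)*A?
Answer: -432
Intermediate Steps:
C(l) = -l² (C(l) = (l*l)*(-1) = l²*(-1) = -l²)
(C(-6)*h(2))*6 = (-1*(-6)²*2)*6 = (-1*36*2)*6 = -36*2*6 = -72*6 = -432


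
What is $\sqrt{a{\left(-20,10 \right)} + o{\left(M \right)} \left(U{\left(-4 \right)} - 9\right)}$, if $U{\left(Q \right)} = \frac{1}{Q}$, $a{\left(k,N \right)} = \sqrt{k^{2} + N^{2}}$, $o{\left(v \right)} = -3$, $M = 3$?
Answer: $\frac{\sqrt{111 + 40 \sqrt{5}}}{2} \approx 7.0789$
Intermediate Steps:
$a{\left(k,N \right)} = \sqrt{N^{2} + k^{2}}$
$\sqrt{a{\left(-20,10 \right)} + o{\left(M \right)} \left(U{\left(-4 \right)} - 9\right)} = \sqrt{\sqrt{10^{2} + \left(-20\right)^{2}} - 3 \left(\frac{1}{-4} - 9\right)} = \sqrt{\sqrt{100 + 400} - 3 \left(- \frac{1}{4} - 9\right)} = \sqrt{\sqrt{500} - - \frac{111}{4}} = \sqrt{10 \sqrt{5} + \frac{111}{4}} = \sqrt{\frac{111}{4} + 10 \sqrt{5}}$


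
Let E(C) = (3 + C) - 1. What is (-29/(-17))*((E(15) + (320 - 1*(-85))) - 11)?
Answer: 11919/17 ≈ 701.12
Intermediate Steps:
E(C) = 2 + C
(-29/(-17))*((E(15) + (320 - 1*(-85))) - 11) = (-29/(-17))*(((2 + 15) + (320 - 1*(-85))) - 11) = (-29*(-1/17))*((17 + (320 + 85)) - 11) = 29*((17 + 405) - 11)/17 = 29*(422 - 11)/17 = (29/17)*411 = 11919/17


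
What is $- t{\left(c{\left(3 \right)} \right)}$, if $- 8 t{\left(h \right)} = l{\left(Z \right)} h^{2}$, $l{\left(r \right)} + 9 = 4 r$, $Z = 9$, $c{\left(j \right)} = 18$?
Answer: $\frac{2187}{2} \approx 1093.5$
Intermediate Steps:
$l{\left(r \right)} = -9 + 4 r$
$t{\left(h \right)} = - \frac{27 h^{2}}{8}$ ($t{\left(h \right)} = - \frac{\left(-9 + 4 \cdot 9\right) h^{2}}{8} = - \frac{\left(-9 + 36\right) h^{2}}{8} = - \frac{27 h^{2}}{8}$)
$- t{\left(c{\left(3 \right)} \right)} = - \frac{\left(-27\right) 18^{2}}{8} = - \frac{\left(-27\right) 324}{8} = \left(-1\right) \left(- \frac{2187}{2}\right) = \frac{2187}{2}$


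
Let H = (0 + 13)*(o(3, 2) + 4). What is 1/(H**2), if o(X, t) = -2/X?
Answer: 9/16900 ≈ 0.00053254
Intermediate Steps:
H = 130/3 (H = (0 + 13)*(-2/3 + 4) = 13*(-2*1/3 + 4) = 13*(-2/3 + 4) = 13*(10/3) = 130/3 ≈ 43.333)
1/(H**2) = 1/((130/3)**2) = 1/(16900/9) = 9/16900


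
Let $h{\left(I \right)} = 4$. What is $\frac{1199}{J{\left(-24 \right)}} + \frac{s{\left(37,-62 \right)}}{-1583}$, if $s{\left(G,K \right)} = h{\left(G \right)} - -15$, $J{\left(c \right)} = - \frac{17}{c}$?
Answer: $\frac{45552085}{26911} \approx 1692.7$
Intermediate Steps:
$s{\left(G,K \right)} = 19$ ($s{\left(G,K \right)} = 4 - -15 = 4 + 15 = 19$)
$\frac{1199}{J{\left(-24 \right)}} + \frac{s{\left(37,-62 \right)}}{-1583} = \frac{1199}{\left(-17\right) \frac{1}{-24}} + \frac{19}{-1583} = \frac{1199}{\left(-17\right) \left(- \frac{1}{24}\right)} + 19 \left(- \frac{1}{1583}\right) = \frac{1199}{\frac{17}{24}} - \frac{19}{1583} = 1199 \cdot \frac{24}{17} - \frac{19}{1583} = \frac{28776}{17} - \frac{19}{1583} = \frac{45552085}{26911}$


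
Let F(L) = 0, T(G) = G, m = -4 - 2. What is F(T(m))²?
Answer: 0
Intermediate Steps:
m = -6
F(T(m))² = 0² = 0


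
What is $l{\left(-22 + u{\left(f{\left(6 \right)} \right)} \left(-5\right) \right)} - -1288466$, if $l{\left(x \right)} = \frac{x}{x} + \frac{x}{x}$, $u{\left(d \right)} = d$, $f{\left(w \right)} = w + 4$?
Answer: $1288468$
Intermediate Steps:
$f{\left(w \right)} = 4 + w$
$l{\left(x \right)} = 2$ ($l{\left(x \right)} = 1 + 1 = 2$)
$l{\left(-22 + u{\left(f{\left(6 \right)} \right)} \left(-5\right) \right)} - -1288466 = 2 - -1288466 = 2 + 1288466 = 1288468$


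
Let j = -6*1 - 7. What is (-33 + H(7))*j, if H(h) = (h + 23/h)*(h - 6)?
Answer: 2067/7 ≈ 295.29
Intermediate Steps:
j = -13 (j = -6 - 7 = -13)
H(h) = (-6 + h)*(h + 23/h) (H(h) = (h + 23/h)*(-6 + h) = (-6 + h)*(h + 23/h))
(-33 + H(7))*j = (-33 + (23 + 7² - 138/7 - 6*7))*(-13) = (-33 + (23 + 49 - 138*⅐ - 42))*(-13) = (-33 + (23 + 49 - 138/7 - 42))*(-13) = (-33 + 72/7)*(-13) = -159/7*(-13) = 2067/7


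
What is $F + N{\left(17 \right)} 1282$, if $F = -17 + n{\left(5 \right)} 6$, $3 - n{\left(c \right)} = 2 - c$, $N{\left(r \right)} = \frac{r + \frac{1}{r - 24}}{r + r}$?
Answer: $\frac{77899}{119} \approx 654.61$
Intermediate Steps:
$N{\left(r \right)} = \frac{r + \frac{1}{-24 + r}}{2 r}$
$n{\left(c \right)} = 1 + c$ ($n{\left(c \right)} = 3 - \left(2 - c\right) = 3 + \left(-2 + c\right) = 1 + c$)
$F = 19$ ($F = -17 + \left(1 + 5\right) 6 = -17 + 6 \cdot 6 = -17 + 36 = 19$)
$F + N{\left(17 \right)} 1282 = 19 + \frac{1 + 17^{2} - 408}{2 \cdot 17 \left(-24 + 17\right)} 1282 = 19 + \frac{1}{2} \cdot \frac{1}{17} \frac{1}{-7} \left(1 + 289 - 408\right) 1282 = 19 + \frac{1}{2} \cdot \frac{1}{17} \left(- \frac{1}{7}\right) \left(-118\right) 1282 = 19 + \frac{59}{119} \cdot 1282 = 19 + \frac{75638}{119} = \frac{77899}{119}$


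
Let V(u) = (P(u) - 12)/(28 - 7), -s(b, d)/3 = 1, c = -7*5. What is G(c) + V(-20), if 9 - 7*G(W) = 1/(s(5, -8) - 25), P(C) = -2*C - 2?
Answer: 1487/588 ≈ 2.5289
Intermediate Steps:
P(C) = -2 - 2*C
c = -35
s(b, d) = -3 (s(b, d) = -3*1 = -3)
V(u) = -2/3 - 2*u/21 (V(u) = ((-2 - 2*u) - 12)/(28 - 7) = (-14 - 2*u)/21 = (-14 - 2*u)*(1/21) = -2/3 - 2*u/21)
G(W) = 253/196 (G(W) = 9/7 - 1/(7*(-3 - 25)) = 9/7 - 1/7/(-28) = 9/7 - 1/7*(-1/28) = 9/7 + 1/196 = 253/196)
G(c) + V(-20) = 253/196 + (-2/3 - 2/21*(-20)) = 253/196 + (-2/3 + 40/21) = 253/196 + 26/21 = 1487/588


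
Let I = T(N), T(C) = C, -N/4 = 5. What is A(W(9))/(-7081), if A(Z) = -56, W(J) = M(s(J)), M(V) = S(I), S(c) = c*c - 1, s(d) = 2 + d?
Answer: 56/7081 ≈ 0.0079085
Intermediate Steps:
N = -20 (N = -4*5 = -20)
I = -20
S(c) = -1 + c² (S(c) = c² - 1 = -1 + c²)
M(V) = 399 (M(V) = -1 + (-20)² = -1 + 400 = 399)
W(J) = 399
A(W(9))/(-7081) = -56/(-7081) = -56*(-1/7081) = 56/7081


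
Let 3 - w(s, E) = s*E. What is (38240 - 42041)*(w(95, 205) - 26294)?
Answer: 173956566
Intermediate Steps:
w(s, E) = 3 - E*s (w(s, E) = 3 - s*E = 3 - E*s)
(38240 - 42041)*(w(95, 205) - 26294) = (38240 - 42041)*((3 - 1*205*95) - 26294) = -3801*((3 - 19475) - 26294) = -3801*(-19472 - 26294) = -3801*(-45766) = 173956566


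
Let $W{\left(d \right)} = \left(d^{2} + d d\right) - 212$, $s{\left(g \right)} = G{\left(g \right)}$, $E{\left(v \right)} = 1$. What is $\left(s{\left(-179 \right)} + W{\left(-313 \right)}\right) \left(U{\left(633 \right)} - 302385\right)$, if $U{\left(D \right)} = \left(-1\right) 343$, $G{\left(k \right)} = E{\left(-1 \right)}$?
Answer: $-59252043256$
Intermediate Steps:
$G{\left(k \right)} = 1$
$s{\left(g \right)} = 1$
$U{\left(D \right)} = -343$
$W{\left(d \right)} = -212 + 2 d^{2}$ ($W{\left(d \right)} = \left(d^{2} + d^{2}\right) - 212 = 2 d^{2} - 212 = -212 + 2 d^{2}$)
$\left(s{\left(-179 \right)} + W{\left(-313 \right)}\right) \left(U{\left(633 \right)} - 302385\right) = \left(1 - \left(212 - 2 \left(-313\right)^{2}\right)\right) \left(-343 - 302385\right) = \left(1 + \left(-212 + 2 \cdot 97969\right)\right) \left(-302728\right) = \left(1 + \left(-212 + 195938\right)\right) \left(-302728\right) = \left(1 + 195726\right) \left(-302728\right) = 195727 \left(-302728\right) = -59252043256$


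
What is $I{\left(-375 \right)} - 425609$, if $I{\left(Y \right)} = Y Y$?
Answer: $-284984$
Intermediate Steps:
$I{\left(Y \right)} = Y^{2}$
$I{\left(-375 \right)} - 425609 = \left(-375\right)^{2} - 425609 = 140625 - 425609 = -284984$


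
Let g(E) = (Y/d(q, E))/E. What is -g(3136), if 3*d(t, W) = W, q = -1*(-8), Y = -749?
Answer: 321/1404928 ≈ 0.00022848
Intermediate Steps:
q = 8
d(t, W) = W/3
g(E) = -2247/E**2 (g(E) = (-749*3/E)/E = (-2247/E)/E = -2247/E**2)
-g(3136) = -(-2247)/3136**2 = -(-2247)/9834496 = -1*(-321/1404928) = 321/1404928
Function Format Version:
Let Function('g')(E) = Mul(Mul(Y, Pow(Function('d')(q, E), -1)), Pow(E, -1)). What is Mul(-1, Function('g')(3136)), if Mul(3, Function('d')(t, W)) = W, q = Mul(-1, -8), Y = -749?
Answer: Rational(321, 1404928) ≈ 0.00022848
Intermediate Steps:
q = 8
Function('d')(t, W) = Mul(Rational(1, 3), W)
Function('g')(E) = Mul(-2247, Pow(E, -2)) (Function('g')(E) = Mul(Mul(-749, Pow(Mul(Rational(1, 3), E), -1)), Pow(E, -1)) = Mul(Mul(-749, Mul(3, Pow(E, -1))), Pow(E, -1)) = Mul(Mul(-2247, Pow(E, -1)), Pow(E, -1)) = Mul(-2247, Pow(E, -2)))
Mul(-1, Function('g')(3136)) = Mul(-1, Mul(-2247, Pow(3136, -2))) = Mul(-1, Mul(-2247, Rational(1, 9834496))) = Mul(-1, Rational(-321, 1404928)) = Rational(321, 1404928)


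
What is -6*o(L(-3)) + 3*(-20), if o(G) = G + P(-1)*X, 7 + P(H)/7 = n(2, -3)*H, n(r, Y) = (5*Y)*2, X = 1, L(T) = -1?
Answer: -1020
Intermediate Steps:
n(r, Y) = 10*Y
P(H) = -49 - 210*H (P(H) = -49 + 7*((10*(-3))*H) = -49 + 7*(-30*H) = -49 - 210*H)
o(G) = 161 + G (o(G) = G + (-49 - 210*(-1))*1 = G + (-49 + 210)*1 = G + 161*1 = G + 161 = 161 + G)
-6*o(L(-3)) + 3*(-20) = -6*(161 - 1) + 3*(-20) = -6*160 - 60 = -960 - 60 = -1020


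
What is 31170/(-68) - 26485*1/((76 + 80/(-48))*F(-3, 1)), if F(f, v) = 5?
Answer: -4015749/7582 ≈ -529.64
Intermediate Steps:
31170/(-68) - 26485*1/((76 + 80/(-48))*F(-3, 1)) = 31170/(-68) - 26485*1/(5*(76 + 80/(-48))) = 31170*(-1/68) - 26485*1/(5*(76 + 80*(-1/48))) = -15585/34 - 26485*1/(5*(76 - 5/3)) = -15585/34 - 26485/(5*(223/3)) = -15585/34 - 26485/1115/3 = -15585/34 - 26485*3/1115 = -15585/34 - 15891/223 = -4015749/7582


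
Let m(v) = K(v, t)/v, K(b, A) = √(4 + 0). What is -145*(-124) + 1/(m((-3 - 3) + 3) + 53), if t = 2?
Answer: 2822863/157 ≈ 17980.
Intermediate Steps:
K(b, A) = 2 (K(b, A) = √4 = 2)
m(v) = 2/v
-145*(-124) + 1/(m((-3 - 3) + 3) + 53) = -145*(-124) + 1/(2/((-3 - 3) + 3) + 53) = 17980 + 1/(2/(-6 + 3) + 53) = 17980 + 1/(2/(-3) + 53) = 17980 + 1/(2*(-⅓) + 53) = 17980 + 1/(-⅔ + 53) = 17980 + 1/(157/3) = 17980 + 3/157 = 2822863/157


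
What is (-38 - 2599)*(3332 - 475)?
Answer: -7533909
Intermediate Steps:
(-38 - 2599)*(3332 - 475) = -2637*2857 = -7533909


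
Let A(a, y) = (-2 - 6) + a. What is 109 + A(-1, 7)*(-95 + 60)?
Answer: 424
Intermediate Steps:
A(a, y) = -8 + a
109 + A(-1, 7)*(-95 + 60) = 109 + (-8 - 1)*(-95 + 60) = 109 - 9*(-35) = 109 + 315 = 424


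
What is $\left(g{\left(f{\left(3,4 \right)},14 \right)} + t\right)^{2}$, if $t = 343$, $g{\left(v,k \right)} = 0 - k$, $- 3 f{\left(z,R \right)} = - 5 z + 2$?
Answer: $108241$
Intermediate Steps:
$f{\left(z,R \right)} = - \frac{2}{3} + \frac{5 z}{3}$ ($f{\left(z,R \right)} = - \frac{- 5 z + 2}{3} = - \frac{2 - 5 z}{3} = - \frac{2}{3} + \frac{5 z}{3}$)
$g{\left(v,k \right)} = - k$
$\left(g{\left(f{\left(3,4 \right)},14 \right)} + t\right)^{2} = \left(\left(-1\right) 14 + 343\right)^{2} = \left(-14 + 343\right)^{2} = 329^{2} = 108241$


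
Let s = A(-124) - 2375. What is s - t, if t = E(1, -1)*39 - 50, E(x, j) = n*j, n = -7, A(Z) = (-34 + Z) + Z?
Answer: -2880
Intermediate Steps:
A(Z) = -34 + 2*Z
E(x, j) = -7*j
s = -2657 (s = (-34 + 2*(-124)) - 2375 = (-34 - 248) - 2375 = -282 - 2375 = -2657)
t = 223 (t = -7*(-1)*39 - 50 = 7*39 - 50 = 273 - 50 = 223)
s - t = -2657 - 1*223 = -2657 - 223 = -2880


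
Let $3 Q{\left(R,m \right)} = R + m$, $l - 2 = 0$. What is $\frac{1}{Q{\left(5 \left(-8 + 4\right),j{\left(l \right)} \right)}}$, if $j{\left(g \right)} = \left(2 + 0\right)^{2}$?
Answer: $- \frac{3}{16} \approx -0.1875$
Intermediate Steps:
$l = 2$ ($l = 2 + 0 = 2$)
$j{\left(g \right)} = 4$ ($j{\left(g \right)} = 2^{2} = 4$)
$Q{\left(R,m \right)} = \frac{R}{3} + \frac{m}{3}$ ($Q{\left(R,m \right)} = \frac{R + m}{3} = \frac{R}{3} + \frac{m}{3}$)
$\frac{1}{Q{\left(5 \left(-8 + 4\right),j{\left(l \right)} \right)}} = \frac{1}{\frac{5 \left(-8 + 4\right)}{3} + \frac{1}{3} \cdot 4} = \frac{1}{\frac{5 \left(-4\right)}{3} + \frac{4}{3}} = \frac{1}{\frac{1}{3} \left(-20\right) + \frac{4}{3}} = \frac{1}{- \frac{20}{3} + \frac{4}{3}} = \frac{1}{- \frac{16}{3}} = - \frac{3}{16}$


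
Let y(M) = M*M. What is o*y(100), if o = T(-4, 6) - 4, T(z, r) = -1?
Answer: -50000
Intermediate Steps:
y(M) = M²
o = -5 (o = -1 - 4 = -5)
o*y(100) = -5*100² = -5*10000 = -50000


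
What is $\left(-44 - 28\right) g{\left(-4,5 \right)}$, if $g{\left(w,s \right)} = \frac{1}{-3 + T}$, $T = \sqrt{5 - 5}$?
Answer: $24$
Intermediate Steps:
$T = 0$ ($T = \sqrt{0} = 0$)
$g{\left(w,s \right)} = - \frac{1}{3}$ ($g{\left(w,s \right)} = \frac{1}{-3 + 0} = \frac{1}{-3} = - \frac{1}{3}$)
$\left(-44 - 28\right) g{\left(-4,5 \right)} = \left(-44 - 28\right) \left(- \frac{1}{3}\right) = \left(-72\right) \left(- \frac{1}{3}\right) = 24$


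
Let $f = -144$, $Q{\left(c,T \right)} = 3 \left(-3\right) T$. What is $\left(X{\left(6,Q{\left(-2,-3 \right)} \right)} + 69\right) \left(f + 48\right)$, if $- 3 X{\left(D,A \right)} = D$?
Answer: $-6432$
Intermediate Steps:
$Q{\left(c,T \right)} = - 9 T$
$X{\left(D,A \right)} = - \frac{D}{3}$
$\left(X{\left(6,Q{\left(-2,-3 \right)} \right)} + 69\right) \left(f + 48\right) = \left(\left(- \frac{1}{3}\right) 6 + 69\right) \left(-144 + 48\right) = \left(-2 + 69\right) \left(-96\right) = 67 \left(-96\right) = -6432$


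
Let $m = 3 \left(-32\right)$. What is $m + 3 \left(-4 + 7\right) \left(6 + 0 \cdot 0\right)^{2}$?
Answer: $228$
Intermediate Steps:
$m = -96$
$m + 3 \left(-4 + 7\right) \left(6 + 0 \cdot 0\right)^{2} = -96 + 3 \left(-4 + 7\right) \left(6 + 0 \cdot 0\right)^{2} = -96 + 3 \cdot 3 \left(6 + 0\right)^{2} = -96 + 9 \cdot 6^{2} = -96 + 9 \cdot 36 = -96 + 324 = 228$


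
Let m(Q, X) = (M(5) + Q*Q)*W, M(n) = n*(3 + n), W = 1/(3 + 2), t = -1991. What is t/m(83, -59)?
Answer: -9955/6929 ≈ -1.4367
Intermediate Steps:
W = 1/5 ≈ 0.20000
m(Q, X) = 8 + Q**2/5 (m(Q, X) = (5*(3 + 5) + Q*Q)*(1/5) = (5*8 + Q**2)*(1/5) = (40 + Q**2)*(1/5) = 8 + Q**2/5)
t/m(83, -59) = -1991/(8 + (1/5)*83**2) = -1991/(8 + (1/5)*6889) = -1991/(8 + 6889/5) = -1991/6929/5 = -1991*5/6929 = -9955/6929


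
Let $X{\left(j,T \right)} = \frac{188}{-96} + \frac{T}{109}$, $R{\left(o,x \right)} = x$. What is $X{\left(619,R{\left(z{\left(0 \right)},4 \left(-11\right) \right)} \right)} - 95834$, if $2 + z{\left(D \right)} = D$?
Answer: $- \frac{250707923}{2616} \approx -95836.0$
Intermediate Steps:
$z{\left(D \right)} = -2 + D$
$X{\left(j,T \right)} = - \frac{47}{24} + \frac{T}{109}$ ($X{\left(j,T \right)} = 188 \left(- \frac{1}{96}\right) + T \frac{1}{109} = - \frac{47}{24} + \frac{T}{109}$)
$X{\left(619,R{\left(z{\left(0 \right)},4 \left(-11\right) \right)} \right)} - 95834 = \left(- \frac{47}{24} + \frac{4 \left(-11\right)}{109}\right) - 95834 = \left(- \frac{47}{24} + \frac{1}{109} \left(-44\right)\right) - 95834 = \left(- \frac{47}{24} - \frac{44}{109}\right) - 95834 = - \frac{6179}{2616} - 95834 = - \frac{250707923}{2616}$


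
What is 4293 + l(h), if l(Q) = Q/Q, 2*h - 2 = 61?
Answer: 4294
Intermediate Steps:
h = 63/2 (h = 1 + (½)*61 = 1 + 61/2 = 63/2 ≈ 31.500)
l(Q) = 1
4293 + l(h) = 4293 + 1 = 4294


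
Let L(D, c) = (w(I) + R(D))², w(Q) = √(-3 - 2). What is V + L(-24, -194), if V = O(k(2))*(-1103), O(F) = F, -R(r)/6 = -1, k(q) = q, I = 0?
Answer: -2175 + 12*I*√5 ≈ -2175.0 + 26.833*I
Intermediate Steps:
w(Q) = I*√5 (w(Q) = √(-5) = I*√5)
R(r) = 6 (R(r) = -6*(-1) = 6)
L(D, c) = (6 + I*√5)² (L(D, c) = (I*√5 + 6)² = (6 + I*√5)²)
V = -2206 (V = 2*(-1103) = -2206)
V + L(-24, -194) = -2206 + (6 + I*√5)²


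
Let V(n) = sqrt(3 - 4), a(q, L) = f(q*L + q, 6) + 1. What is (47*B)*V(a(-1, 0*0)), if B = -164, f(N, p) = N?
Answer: -7708*I ≈ -7708.0*I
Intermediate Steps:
a(q, L) = 1 + q + L*q (a(q, L) = (q*L + q) + 1 = (L*q + q) + 1 = (q + L*q) + 1 = 1 + q + L*q)
V(n) = I (V(n) = sqrt(-1) = I)
(47*B)*V(a(-1, 0*0)) = (47*(-164))*I = -7708*I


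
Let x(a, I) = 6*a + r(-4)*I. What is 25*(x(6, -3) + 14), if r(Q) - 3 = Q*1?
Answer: 1325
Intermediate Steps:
r(Q) = 3 + Q (r(Q) = 3 + Q*1 = 3 + Q)
x(a, I) = -I + 6*a (x(a, I) = 6*a + (3 - 4)*I = 6*a - I = -I + 6*a)
25*(x(6, -3) + 14) = 25*((-1*(-3) + 6*6) + 14) = 25*((3 + 36) + 14) = 25*(39 + 14) = 25*53 = 1325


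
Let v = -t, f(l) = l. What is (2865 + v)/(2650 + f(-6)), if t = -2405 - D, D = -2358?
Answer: 728/661 ≈ 1.1014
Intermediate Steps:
t = -47 (t = -2405 - 1*(-2358) = -2405 + 2358 = -47)
v = 47 (v = -1*(-47) = 47)
(2865 + v)/(2650 + f(-6)) = (2865 + 47)/(2650 - 6) = 2912/2644 = 2912*(1/2644) = 728/661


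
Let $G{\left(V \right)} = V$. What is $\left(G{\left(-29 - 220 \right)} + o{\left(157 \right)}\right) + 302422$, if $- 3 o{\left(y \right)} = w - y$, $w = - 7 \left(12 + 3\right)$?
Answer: $\frac{906781}{3} \approx 3.0226 \cdot 10^{5}$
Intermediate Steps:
$w = -105$ ($w = \left(-7\right) 15 = -105$)
$o{\left(y \right)} = 35 + \frac{y}{3}$ ($o{\left(y \right)} = - \frac{-105 - y}{3} = 35 + \frac{y}{3}$)
$\left(G{\left(-29 - 220 \right)} + o{\left(157 \right)}\right) + 302422 = \left(\left(-29 - 220\right) + \left(35 + \frac{1}{3} \cdot 157\right)\right) + 302422 = \left(-249 + \left(35 + \frac{157}{3}\right)\right) + 302422 = \left(-249 + \frac{262}{3}\right) + 302422 = - \frac{485}{3} + 302422 = \frac{906781}{3}$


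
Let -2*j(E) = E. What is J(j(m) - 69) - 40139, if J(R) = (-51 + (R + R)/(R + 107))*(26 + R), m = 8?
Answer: -638183/17 ≈ -37540.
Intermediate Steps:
j(E) = -E/2
J(R) = (-51 + 2*R/(107 + R))*(26 + R) (J(R) = (-51 + (2*R)/(107 + R))*(26 + R) = (-51 + 2*R/(107 + R))*(26 + R))
J(j(m) - 69) - 40139 = (-141882 - 6731*(-½*8 - 69) - 49*(-½*8 - 69)²)/(107 + (-½*8 - 69)) - 40139 = (-141882 - 6731*(-4 - 69) - 49*(-4 - 69)²)/(107 + (-4 - 69)) - 40139 = (-141882 - 6731*(-73) - 49*(-73)²)/(107 - 73) - 40139 = (-141882 + 491363 - 49*5329)/34 - 40139 = (-141882 + 491363 - 261121)/34 - 40139 = (1/34)*88360 - 40139 = 44180/17 - 40139 = -638183/17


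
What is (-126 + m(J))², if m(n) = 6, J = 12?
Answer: 14400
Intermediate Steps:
(-126 + m(J))² = (-126 + 6)² = (-120)² = 14400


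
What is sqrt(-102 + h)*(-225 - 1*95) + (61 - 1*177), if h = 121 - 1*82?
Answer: -116 - 960*I*sqrt(7) ≈ -116.0 - 2539.9*I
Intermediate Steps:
h = 39 (h = 121 - 82 = 39)
sqrt(-102 + h)*(-225 - 1*95) + (61 - 1*177) = sqrt(-102 + 39)*(-225 - 1*95) + (61 - 1*177) = sqrt(-63)*(-225 - 95) + (61 - 177) = (3*I*sqrt(7))*(-320) - 116 = -960*I*sqrt(7) - 116 = -116 - 960*I*sqrt(7)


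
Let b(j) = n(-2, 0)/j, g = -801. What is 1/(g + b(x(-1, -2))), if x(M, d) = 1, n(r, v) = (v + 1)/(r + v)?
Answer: -2/1603 ≈ -0.0012477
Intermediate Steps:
n(r, v) = (1 + v)/(r + v)
b(j) = -1/(2*j) (b(j) = ((1 + 0)/(-2 + 0))/j = (1/(-2))/j = (-½*1)/j = -1/(2*j))
1/(g + b(x(-1, -2))) = 1/(-801 - ½/1) = 1/(-801 - ½*1) = 1/(-801 - ½) = 1/(-1603/2) = -2/1603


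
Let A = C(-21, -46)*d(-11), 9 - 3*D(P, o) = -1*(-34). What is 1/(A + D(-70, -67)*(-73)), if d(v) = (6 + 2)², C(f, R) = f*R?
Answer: 3/187297 ≈ 1.6017e-5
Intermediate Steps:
C(f, R) = R*f
D(P, o) = -25/3 (D(P, o) = 3 - (-1)*(-34)/3 = 3 - ⅓*34 = 3 - 34/3 = -25/3)
d(v) = 64 (d(v) = 8² = 64)
A = 61824 (A = -46*(-21)*64 = 966*64 = 61824)
1/(A + D(-70, -67)*(-73)) = 1/(61824 - 25/3*(-73)) = 1/(61824 + 1825/3) = 1/(187297/3) = 3/187297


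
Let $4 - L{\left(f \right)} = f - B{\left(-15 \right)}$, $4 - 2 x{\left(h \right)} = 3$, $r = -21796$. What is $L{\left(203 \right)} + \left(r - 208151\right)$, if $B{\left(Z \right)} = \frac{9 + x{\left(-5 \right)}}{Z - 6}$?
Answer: $- \frac{9666151}{42} \approx -2.3015 \cdot 10^{5}$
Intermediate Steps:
$x{\left(h \right)} = \frac{1}{2}$ ($x{\left(h \right)} = 2 - \frac{3}{2} = \frac{1}{2}$)
$B{\left(Z \right)} = \frac{19}{2 \left(-6 + Z\right)}$ ($B{\left(Z \right)} = \frac{9 + \frac{1}{2}}{Z - 6} = \frac{19}{2 \left(-6 + Z\right)}$)
$L{\left(f \right)} = \frac{149}{42} - f$ ($L{\left(f \right)} = 4 - \left(f - \frac{19}{2 \left(-6 - 15\right)}\right) = 4 - \left(f - \frac{19}{2 \left(-21\right)}\right) = 4 - \left(f - \frac{19}{2} \left(- \frac{1}{21}\right)\right) = 4 - \left(f - - \frac{19}{42}\right) = 4 - \left(f + \frac{19}{42}\right) = 4 - \left(\frac{19}{42} + f\right) = \frac{149}{42} - f$)
$L{\left(203 \right)} + \left(r - 208151\right) = \left(\frac{149}{42} - 203\right) - 229947 = - \frac{8377}{42} - 229947 = - \frac{9666151}{42}$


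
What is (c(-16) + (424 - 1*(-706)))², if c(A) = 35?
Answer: 1357225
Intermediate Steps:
(c(-16) + (424 - 1*(-706)))² = (35 + (424 - 1*(-706)))² = (35 + (424 + 706))² = (35 + 1130)² = 1165² = 1357225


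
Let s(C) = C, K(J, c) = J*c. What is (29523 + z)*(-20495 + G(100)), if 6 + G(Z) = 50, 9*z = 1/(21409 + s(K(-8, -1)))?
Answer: -38793139371940/64251 ≈ -6.0377e+8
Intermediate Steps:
z = 1/192753 (z = 1/(9*(21409 - 8*(-1))) = 1/(9*(21409 + 8)) = (1/9)/21417 = (1/9)*(1/21417) = 1/192753 ≈ 5.1880e-6)
G(Z) = 44 (G(Z) = -6 + 50 = 44)
(29523 + z)*(-20495 + G(100)) = (29523 + 1/192753)*(-20495 + 44) = (5690646820/192753)*(-20451) = -38793139371940/64251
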